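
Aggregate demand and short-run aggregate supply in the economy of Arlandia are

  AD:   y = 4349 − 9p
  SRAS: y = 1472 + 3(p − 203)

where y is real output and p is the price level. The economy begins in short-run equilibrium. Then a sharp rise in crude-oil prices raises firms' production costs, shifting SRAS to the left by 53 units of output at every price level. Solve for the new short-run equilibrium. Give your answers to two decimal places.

p = 294.92, y = 1694.75

This is a negative supply shock: SRAS shifts left.
New SRAS: y = 810 + 3p.
Set AD = SRAS: 4349 − 9p = 810 + 3p, so 3539 = 12p and p = 294.92.
Substituting into AD, y = 1694.75.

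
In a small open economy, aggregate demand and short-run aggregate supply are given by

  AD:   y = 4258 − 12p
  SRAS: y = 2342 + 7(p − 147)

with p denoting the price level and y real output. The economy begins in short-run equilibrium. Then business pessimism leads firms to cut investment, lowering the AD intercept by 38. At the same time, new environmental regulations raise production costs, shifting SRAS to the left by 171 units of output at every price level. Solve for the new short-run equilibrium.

After both shocks: AD is y = 4220 − 12p and SRAS is y = 1142 + 7p.
Setting them equal: 3078 = 19p, so p = 162.
y = 4220 − 12·162 = 2276.

p = 162, y = 2276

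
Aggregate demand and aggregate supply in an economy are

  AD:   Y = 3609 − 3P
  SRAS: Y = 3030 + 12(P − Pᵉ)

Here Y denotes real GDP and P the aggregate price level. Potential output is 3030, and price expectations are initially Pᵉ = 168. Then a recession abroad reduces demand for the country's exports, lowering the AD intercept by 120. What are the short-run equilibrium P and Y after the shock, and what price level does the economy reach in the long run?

Short run: P = 165, Y = 2994. Long run: P = 153.

AD shifts left: new AD is Y = 3489 − 3P. With Pᵉ = 168, SRAS is Y = 1014 + 12P.
Short run: 3489 − 3P = 1014 + 12P gives 2475 = 15P, so P = 165 and Y = 3489 − 3·165 = 2994.
Y = 2994 is below potential 3030; expectations adjust and SRAS shifts right until Y = 3030.
Long run: on the new AD curve, 3030 = 3489 − 3P gives P = 153.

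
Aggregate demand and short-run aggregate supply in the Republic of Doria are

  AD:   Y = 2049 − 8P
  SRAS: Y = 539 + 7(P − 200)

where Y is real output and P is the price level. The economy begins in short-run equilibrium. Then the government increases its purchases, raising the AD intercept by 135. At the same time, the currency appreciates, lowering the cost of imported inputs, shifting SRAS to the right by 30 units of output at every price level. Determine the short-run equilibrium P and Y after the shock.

After both shocks: AD is Y = 2184 − 8P and SRAS is Y = 7P − 831.
Setting them equal: 3015 = 15P, so P = 201.
Y = 2184 − 8·201 = 576.

P = 201, Y = 576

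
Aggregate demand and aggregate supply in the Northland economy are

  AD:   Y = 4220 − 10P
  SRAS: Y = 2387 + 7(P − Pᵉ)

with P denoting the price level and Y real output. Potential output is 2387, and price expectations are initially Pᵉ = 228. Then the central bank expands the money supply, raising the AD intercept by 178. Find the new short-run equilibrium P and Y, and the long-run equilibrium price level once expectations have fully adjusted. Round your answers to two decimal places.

AD shifts right: new AD is Y = 4398 − 10P. With Pᵉ = 228, SRAS is Y = 791 + 7P.
Short run: 4398 − 10P = 791 + 7P gives 3607 = 17P, so P = 212.18 and Y = 4398 − 10P = 2276.24.
Y = 2276.24 is below potential 2387; expectations adjust and SRAS shifts right until Y = 2387.
Long run: on the new AD curve, 2387 = 4398 − 10P gives P = 201.10.

Short run: P = 212.18, Y = 2276.24. Long run: P = 201.10.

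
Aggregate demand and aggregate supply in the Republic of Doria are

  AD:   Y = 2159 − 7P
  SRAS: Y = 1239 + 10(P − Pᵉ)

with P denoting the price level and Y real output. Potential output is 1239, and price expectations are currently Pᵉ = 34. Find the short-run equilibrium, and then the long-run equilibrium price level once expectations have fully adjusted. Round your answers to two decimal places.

Short run: with Pᵉ = 34, SRAS is Y = 899 + 10P. Setting AD = SRAS gives 1260 = 17P, so P = 74.12 and Y = 2159 − 7P = 1640.18.
Output 1640.18 is above potential 1239, so over time expected prices rise and SRAS shifts left until Y returns to 1239.
Long run: Y = 1239 on the AD curve gives 1239 = 2159 − 7P, so P = 131.43.

Short run: P = 74.12, Y = 1640.18. Long run: P = 131.43.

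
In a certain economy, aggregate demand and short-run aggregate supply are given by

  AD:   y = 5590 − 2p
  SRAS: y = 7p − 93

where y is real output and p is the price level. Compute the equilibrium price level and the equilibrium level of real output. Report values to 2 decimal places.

Set AD = SRAS: 5590 − 2p = 7p − 93, so 5683 = 9p and p = 631.44.
Substituting into AD, y = 5590 − 2p = 4327.11.

p = 631.44, y = 4327.11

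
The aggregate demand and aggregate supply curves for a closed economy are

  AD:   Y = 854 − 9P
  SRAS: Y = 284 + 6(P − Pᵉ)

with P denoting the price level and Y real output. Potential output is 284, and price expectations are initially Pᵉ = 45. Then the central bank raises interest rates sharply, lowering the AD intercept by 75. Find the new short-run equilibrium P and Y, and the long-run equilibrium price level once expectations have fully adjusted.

Short run: P = 51, Y = 320. Long run: P = 55.

AD shifts left: new AD is Y = 779 − 9P. With Pᵉ = 45, SRAS is Y = 14 + 6P.
Short run: 779 − 9P = 14 + 6P gives 765 = 15P, so P = 51 and Y = 779 − 9·51 = 320.
Y = 320 is above potential 284; expectations adjust and SRAS shifts left until Y = 284.
Long run: on the new AD curve, 284 = 779 − 9P gives P = 55.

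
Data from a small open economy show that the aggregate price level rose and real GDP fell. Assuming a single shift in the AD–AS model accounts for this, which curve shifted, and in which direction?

SRAS shifted left

P rose and Y fell. An AD shift moves P and Y in the same direction; an SRAS shift moves them in opposite directions.
Here P and Y moved in opposite directions, so the SRAS curve shifted.
Since Y fell, SRAS shifted left.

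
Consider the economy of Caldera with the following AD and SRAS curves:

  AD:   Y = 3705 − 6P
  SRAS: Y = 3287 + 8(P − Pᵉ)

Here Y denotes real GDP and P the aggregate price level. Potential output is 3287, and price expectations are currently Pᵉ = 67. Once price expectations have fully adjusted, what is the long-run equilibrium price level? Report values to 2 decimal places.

Long-run P = 69.67

Short run: with Pᵉ = 67, SRAS is Y = 2751 + 8P. Setting AD = SRAS gives 954 = 14P, so P = 68.14 and Y = 3705 − 6P = 3296.14.
Output 3296.14 is above potential 3287, so over time expected prices rise and SRAS shifts left until Y returns to 3287.
Long run: Y = 3287 on the AD curve gives 3287 = 3705 − 6P, so P = 69.67.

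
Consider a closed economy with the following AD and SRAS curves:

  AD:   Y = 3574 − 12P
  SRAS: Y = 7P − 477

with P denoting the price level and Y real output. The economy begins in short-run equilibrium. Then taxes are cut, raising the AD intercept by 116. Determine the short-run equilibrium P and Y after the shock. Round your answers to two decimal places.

This is a positive demand shock: AD shifts right.
New AD: Y = 3690 − 12P.
Set AD = SRAS: 3690 − 12P = 7P − 477, so 4167 = 19P and P = 219.32.
Substituting into AD, Y = 1058.21.

P = 219.32, Y = 1058.21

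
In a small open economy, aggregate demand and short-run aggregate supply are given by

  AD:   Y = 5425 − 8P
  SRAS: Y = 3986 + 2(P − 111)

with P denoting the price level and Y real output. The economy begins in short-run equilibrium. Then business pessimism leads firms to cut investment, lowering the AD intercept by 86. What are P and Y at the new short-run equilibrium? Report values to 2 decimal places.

P = 157.50, Y = 4079.00

This is a negative demand shock: AD shifts left.
New AD: Y = 5339 − 8P.
SRAS can be written Y = 3764 + 2P.
Set AD = SRAS: 5339 − 8P = 3764 + 2P, so 1575 = 10P and P = 157.50.
Substituting into AD, Y = 4079.00.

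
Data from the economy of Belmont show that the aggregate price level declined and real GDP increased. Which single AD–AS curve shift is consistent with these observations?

P fell and Y rose. An AD shift moves P and Y in the same direction; an SRAS shift moves them in opposite directions.
Here P and Y moved in opposite directions, so the SRAS curve shifted.
Since Y rose, SRAS shifted right.

SRAS shifted right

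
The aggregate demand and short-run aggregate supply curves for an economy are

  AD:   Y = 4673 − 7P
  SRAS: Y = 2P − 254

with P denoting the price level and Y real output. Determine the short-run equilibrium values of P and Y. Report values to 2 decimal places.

P = 547.44, Y = 840.89

Set AD = SRAS: 4673 − 7P = 2P − 254, so 4927 = 9P and P = 547.44.
Substituting into AD, Y = 4673 − 7P = 840.89.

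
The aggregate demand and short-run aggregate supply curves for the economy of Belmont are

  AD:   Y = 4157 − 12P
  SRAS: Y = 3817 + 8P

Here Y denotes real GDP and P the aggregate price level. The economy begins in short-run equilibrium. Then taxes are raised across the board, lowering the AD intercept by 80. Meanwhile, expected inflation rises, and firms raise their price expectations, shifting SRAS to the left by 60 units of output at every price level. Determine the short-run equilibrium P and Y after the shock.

P = 16, Y = 3885

After both shocks: AD is Y = 4077 − 12P and SRAS is Y = 3757 + 8P.
Setting them equal: 320 = 20P, so P = 16.
Y = 4077 − 12·16 = 3885.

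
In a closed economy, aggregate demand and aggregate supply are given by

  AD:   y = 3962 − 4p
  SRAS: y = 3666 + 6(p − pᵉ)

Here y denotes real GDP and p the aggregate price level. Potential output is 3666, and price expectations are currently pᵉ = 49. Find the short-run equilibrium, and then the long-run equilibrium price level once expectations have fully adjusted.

Short run: p = 59, y = 3726. Long run: p = 74.

Short run: with pᵉ = 49, SRAS is y = 3372 + 6p. Setting AD = SRAS gives 590 = 10p, so p = 59 and y = 3962 − 4·59 = 3726.
Output 3726 is above potential 3666, so over time expected prices rise and SRAS shifts left until y returns to 3666.
Long run: y = 3666 on the AD curve gives 3666 = 3962 − 4p, so p = 74.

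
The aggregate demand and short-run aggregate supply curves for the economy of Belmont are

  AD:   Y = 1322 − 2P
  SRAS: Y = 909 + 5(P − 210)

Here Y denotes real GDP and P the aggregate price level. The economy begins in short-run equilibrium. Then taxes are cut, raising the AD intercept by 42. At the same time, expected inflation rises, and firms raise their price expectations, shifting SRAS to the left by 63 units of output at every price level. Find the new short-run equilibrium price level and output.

After both shocks: AD is Y = 1364 − 2P and SRAS is Y = 5P − 204.
Setting them equal: 1568 = 7P, so P = 224.
Y = 1364 − 2·224 = 916.

P = 224, Y = 916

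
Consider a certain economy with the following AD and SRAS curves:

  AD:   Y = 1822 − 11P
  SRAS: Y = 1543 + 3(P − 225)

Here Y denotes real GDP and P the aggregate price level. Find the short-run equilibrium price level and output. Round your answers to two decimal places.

Write SRAS as Y = 1543 + 3P − 675 = 868 + 3P.
Set AD = SRAS: 1822 − 11P = 868 + 3P, so 954 = 14P and P = 68.14.
Substituting into AD, Y = 1822 − 11P = 1072.43.

P = 68.14, Y = 1072.43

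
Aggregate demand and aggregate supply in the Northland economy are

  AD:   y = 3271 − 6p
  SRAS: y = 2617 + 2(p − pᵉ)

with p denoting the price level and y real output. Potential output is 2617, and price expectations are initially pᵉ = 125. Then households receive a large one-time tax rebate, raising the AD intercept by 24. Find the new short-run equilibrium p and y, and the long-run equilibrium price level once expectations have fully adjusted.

Short run: p = 116, y = 2599. Long run: p = 113.

AD shifts right: new AD is y = 3295 − 6p. With pᵉ = 125, SRAS is y = 2367 + 2p.
Short run: 3295 − 6p = 2367 + 2p gives 928 = 8p, so p = 116 and y = 3295 − 6·116 = 2599.
y = 2599 is below potential 2617; expectations adjust and SRAS shifts right until y = 2617.
Long run: on the new AD curve, 2617 = 3295 − 6p gives p = 113.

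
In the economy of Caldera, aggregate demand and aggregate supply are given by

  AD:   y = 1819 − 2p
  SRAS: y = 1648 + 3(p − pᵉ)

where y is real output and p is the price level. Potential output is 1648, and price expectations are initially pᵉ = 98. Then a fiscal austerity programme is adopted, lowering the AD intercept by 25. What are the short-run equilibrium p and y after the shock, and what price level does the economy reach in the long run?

Short run: p = 88, y = 1618. Long run: p = 73.

AD shifts left: new AD is y = 1794 − 2p. With pᵉ = 98, SRAS is y = 1354 + 3p.
Short run: 1794 − 2p = 1354 + 3p gives 440 = 5p, so p = 88 and y = 1794 − 2·88 = 1618.
y = 1618 is below potential 1648; expectations adjust and SRAS shifts right until y = 1648.
Long run: on the new AD curve, 1648 = 1794 − 2p gives p = 73.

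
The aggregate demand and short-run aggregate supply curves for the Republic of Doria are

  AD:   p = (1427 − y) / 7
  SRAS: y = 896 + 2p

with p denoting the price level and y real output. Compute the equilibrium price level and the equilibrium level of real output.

Rearrange AD to y = 1427 − 7p.
Set AD = SRAS: 1427 − 7p = 896 + 2p, so 531 = 9p and p = 59.
Then y = 1427 − 7·59 = 1014.

p = 59, y = 1014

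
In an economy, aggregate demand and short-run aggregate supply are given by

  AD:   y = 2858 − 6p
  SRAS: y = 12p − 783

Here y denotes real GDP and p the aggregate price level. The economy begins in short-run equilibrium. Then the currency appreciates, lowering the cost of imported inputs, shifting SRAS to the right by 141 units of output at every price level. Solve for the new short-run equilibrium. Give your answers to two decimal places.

This is a positive supply shock: SRAS shifts right.
New SRAS: y = 12p − 642.
Set AD = SRAS: 2858 − 6p = 12p − 642, so 3500 = 18p and p = 194.44.
Substituting into AD, y = 1691.33.

p = 194.44, y = 1691.33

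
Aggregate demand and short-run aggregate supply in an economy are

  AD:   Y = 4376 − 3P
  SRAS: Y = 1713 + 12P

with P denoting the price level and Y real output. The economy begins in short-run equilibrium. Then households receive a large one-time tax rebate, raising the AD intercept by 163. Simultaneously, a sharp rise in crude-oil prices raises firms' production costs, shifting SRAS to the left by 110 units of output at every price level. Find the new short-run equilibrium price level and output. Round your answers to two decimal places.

After both shocks: AD is Y = 4539 − 3P and SRAS is Y = 1603 + 12P.
Setting them equal: 2936 = 15P, so P = 195.73.
Substituting into AD, Y = 3951.80.

P = 195.73, Y = 3951.80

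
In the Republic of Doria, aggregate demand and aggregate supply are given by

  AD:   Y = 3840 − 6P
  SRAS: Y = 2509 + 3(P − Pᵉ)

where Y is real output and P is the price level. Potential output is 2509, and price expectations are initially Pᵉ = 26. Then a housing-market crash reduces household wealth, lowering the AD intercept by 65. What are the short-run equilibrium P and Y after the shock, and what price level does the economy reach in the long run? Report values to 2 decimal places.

AD shifts left: new AD is Y = 3775 − 6P. With Pᵉ = 26, SRAS is Y = 2431 + 3P.
Short run: 3775 − 6P = 2431 + 3P gives 1344 = 9P, so P = 149.33 and Y = 3775 − 6P = 2879.00.
Y = 2879.00 is above potential 2509; expectations adjust and SRAS shifts left until Y = 2509.
Long run: on the new AD curve, 2509 = 3775 − 6P gives P = 211.00.

Short run: P = 149.33, Y = 2879.00. Long run: P = 211.00.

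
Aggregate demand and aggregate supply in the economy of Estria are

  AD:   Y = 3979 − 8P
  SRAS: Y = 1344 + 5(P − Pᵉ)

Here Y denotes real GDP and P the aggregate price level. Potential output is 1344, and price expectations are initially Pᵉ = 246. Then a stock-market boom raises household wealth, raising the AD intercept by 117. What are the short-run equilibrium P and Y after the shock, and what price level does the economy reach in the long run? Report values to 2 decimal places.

AD shifts right: new AD is Y = 4096 − 8P. With Pᵉ = 246, SRAS is Y = 114 + 5P.
Short run: 4096 − 8P = 114 + 5P gives 3982 = 13P, so P = 306.31 and Y = 4096 − 8P = 1645.54.
Y = 1645.54 is above potential 1344; expectations adjust and SRAS shifts left until Y = 1344.
Long run: on the new AD curve, 1344 = 4096 − 8P gives P = 344.00.

Short run: P = 306.31, Y = 1645.54. Long run: P = 344.00.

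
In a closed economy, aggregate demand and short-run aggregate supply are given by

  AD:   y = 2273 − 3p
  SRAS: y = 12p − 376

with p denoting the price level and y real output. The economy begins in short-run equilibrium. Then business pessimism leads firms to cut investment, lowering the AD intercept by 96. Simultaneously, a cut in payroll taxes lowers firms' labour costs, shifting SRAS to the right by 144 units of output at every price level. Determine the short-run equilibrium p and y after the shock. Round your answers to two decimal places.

p = 160.60, y = 1695.20

After both shocks: AD is y = 2177 − 3p and SRAS is y = 12p − 232.
Setting them equal: 2409 = 15p, so p = 160.60.
Substituting into AD, y = 1695.20.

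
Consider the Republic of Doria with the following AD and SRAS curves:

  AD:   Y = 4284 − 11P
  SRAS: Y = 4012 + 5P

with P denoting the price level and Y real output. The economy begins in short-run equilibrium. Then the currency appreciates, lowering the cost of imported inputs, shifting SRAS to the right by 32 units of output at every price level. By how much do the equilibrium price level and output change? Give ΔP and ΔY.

ΔP = -2, ΔY = +22

This is a positive supply shock: SRAS shifts right.
New SRAS: Y = 4044 + 5P.
Set AD = SRAS: 4284 − 11P = 4044 + 5P, so 240 = 16P and P = 15.
Y = 4284 − 11·15 = 4119.
Initially P = 17, Y = 4097, so ΔP = -2 and ΔY = +22.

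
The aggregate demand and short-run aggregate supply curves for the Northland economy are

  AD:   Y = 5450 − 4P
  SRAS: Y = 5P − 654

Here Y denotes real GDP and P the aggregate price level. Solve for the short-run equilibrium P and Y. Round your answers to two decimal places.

P = 678.22, Y = 2737.11

Set AD = SRAS: 5450 − 4P = 5P − 654, so 6104 = 9P and P = 678.22.
Substituting into AD, Y = 5450 − 4P = 2737.11.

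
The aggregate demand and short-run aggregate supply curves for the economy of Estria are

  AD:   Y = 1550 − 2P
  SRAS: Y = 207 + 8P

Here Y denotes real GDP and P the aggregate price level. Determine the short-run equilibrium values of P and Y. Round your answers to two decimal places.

Set AD = SRAS: 1550 − 2P = 207 + 8P, so 1343 = 10P and P = 134.30.
Substituting into AD, Y = 1550 − 2P = 1281.40.

P = 134.30, Y = 1281.40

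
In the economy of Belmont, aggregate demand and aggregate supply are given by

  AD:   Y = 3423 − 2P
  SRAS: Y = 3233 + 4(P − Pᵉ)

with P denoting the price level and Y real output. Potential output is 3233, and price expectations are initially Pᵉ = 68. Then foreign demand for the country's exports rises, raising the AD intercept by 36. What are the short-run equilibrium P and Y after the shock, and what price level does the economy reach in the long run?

AD shifts right: new AD is Y = 3459 − 2P. With Pᵉ = 68, SRAS is Y = 2961 + 4P.
Short run: 3459 − 2P = 2961 + 4P gives 498 = 6P, so P = 83 and Y = 3459 − 2·83 = 3293.
Y = 3293 is above potential 3233; expectations adjust and SRAS shifts left until Y = 3233.
Long run: on the new AD curve, 3233 = 3459 − 2P gives P = 113.

Short run: P = 83, Y = 3293. Long run: P = 113.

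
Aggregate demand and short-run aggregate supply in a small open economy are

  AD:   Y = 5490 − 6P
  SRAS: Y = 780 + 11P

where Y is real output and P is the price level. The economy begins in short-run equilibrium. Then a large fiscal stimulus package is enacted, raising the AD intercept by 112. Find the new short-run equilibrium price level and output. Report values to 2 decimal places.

P = 283.65, Y = 3900.12

This is a positive demand shock: AD shifts right.
New AD: Y = 5602 − 6P.
Set AD = SRAS: 5602 − 6P = 780 + 11P, so 4822 = 17P and P = 283.65.
Substituting into AD, Y = 3900.12.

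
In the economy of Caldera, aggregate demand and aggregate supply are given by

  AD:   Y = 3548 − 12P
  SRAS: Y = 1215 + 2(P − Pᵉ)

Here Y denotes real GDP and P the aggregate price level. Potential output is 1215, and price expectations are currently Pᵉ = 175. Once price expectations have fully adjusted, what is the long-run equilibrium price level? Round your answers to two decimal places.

Short run: with Pᵉ = 175, SRAS is Y = 865 + 2P. Setting AD = SRAS gives 2683 = 14P, so P = 191.64 and Y = 3548 − 12P = 1248.29.
Output 1248.29 is above potential 1215, so over time expected prices rise and SRAS shifts left until Y returns to 1215.
Long run: Y = 1215 on the AD curve gives 1215 = 3548 − 12P, so P = 194.42.

Long-run P = 194.42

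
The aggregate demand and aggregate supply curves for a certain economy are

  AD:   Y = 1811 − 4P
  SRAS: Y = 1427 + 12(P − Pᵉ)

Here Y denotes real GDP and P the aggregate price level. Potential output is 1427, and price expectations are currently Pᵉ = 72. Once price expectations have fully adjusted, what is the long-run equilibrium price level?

Long-run P = 96

Short run: with Pᵉ = 72, SRAS is Y = 563 + 12P. Setting AD = SRAS gives 1248 = 16P, so P = 78 and Y = 1811 − 4·78 = 1499.
Output 1499 is above potential 1427, so over time expected prices rise and SRAS shifts left until Y returns to 1427.
Long run: Y = 1427 on the AD curve gives 1427 = 1811 − 4P, so P = 96.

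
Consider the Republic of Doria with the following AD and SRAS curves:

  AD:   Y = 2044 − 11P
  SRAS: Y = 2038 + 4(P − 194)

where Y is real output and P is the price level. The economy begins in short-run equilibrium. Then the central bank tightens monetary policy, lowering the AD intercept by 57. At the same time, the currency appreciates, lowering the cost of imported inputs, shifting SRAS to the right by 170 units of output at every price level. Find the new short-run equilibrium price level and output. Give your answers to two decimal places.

After both shocks: AD is Y = 1987 − 11P and SRAS is Y = 1432 + 4P.
Setting them equal: 555 = 15P, so P = 37.00.
Substituting into AD, Y = 1580.00.

P = 37.00, Y = 1580.00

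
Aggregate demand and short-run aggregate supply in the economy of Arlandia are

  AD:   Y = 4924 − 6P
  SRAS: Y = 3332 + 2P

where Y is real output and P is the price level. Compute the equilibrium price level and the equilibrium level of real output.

Set AD = SRAS: 4924 − 6P = 3332 + 2P, so 1592 = 8P and P = 199.
Then Y = 4924 − 6·199 = 3730.

P = 199, Y = 3730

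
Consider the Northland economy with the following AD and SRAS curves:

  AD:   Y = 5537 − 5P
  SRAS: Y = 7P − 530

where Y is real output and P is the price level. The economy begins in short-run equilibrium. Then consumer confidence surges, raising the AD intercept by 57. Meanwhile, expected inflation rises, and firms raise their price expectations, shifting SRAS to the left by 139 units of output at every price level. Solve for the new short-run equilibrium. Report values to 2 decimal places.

P = 521.92, Y = 2984.42

After both shocks: AD is Y = 5594 − 5P and SRAS is Y = 7P − 669.
Setting them equal: 6263 = 12P, so P = 521.92.
Substituting into AD, Y = 2984.42.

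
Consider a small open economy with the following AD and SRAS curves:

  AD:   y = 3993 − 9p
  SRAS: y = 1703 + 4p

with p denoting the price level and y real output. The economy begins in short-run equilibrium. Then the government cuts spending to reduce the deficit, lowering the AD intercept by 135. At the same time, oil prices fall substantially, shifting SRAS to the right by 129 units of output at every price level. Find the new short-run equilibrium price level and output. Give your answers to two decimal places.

After both shocks: AD is y = 3858 − 9p and SRAS is y = 1832 + 4p.
Setting them equal: 2026 = 13p, so p = 155.85.
Substituting into AD, y = 2455.38.

p = 155.85, y = 2455.38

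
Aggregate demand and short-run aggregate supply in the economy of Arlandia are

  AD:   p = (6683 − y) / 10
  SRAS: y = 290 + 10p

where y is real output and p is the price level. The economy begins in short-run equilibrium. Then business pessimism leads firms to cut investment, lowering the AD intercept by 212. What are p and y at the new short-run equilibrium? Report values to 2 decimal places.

p = 309.05, y = 3380.50

This is a negative demand shock: AD shifts left.
New AD: y = 6471 − 10p.
Set AD = SRAS: 6471 − 10p = 290 + 10p, so 6181 = 20p and p = 309.05.
Substituting into AD, y = 3380.50.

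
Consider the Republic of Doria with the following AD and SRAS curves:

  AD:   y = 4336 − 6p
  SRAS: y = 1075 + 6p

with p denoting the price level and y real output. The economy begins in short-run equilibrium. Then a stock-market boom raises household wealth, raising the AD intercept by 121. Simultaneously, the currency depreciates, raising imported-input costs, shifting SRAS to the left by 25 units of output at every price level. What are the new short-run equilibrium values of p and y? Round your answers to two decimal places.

After both shocks: AD is y = 4457 − 6p and SRAS is y = 1050 + 6p.
Setting them equal: 3407 = 12p, so p = 283.92.
Substituting into AD, y = 2753.50.

p = 283.92, y = 2753.50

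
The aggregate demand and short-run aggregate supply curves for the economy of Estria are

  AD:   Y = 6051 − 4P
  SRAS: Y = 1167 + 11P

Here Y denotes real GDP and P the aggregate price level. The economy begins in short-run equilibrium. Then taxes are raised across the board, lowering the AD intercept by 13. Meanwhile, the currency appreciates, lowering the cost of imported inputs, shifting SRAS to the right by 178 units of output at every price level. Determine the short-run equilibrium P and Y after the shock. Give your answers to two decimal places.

After both shocks: AD is Y = 6038 − 4P and SRAS is Y = 1345 + 11P.
Setting them equal: 4693 = 15P, so P = 312.87.
Substituting into AD, Y = 4786.53.

P = 312.87, Y = 4786.53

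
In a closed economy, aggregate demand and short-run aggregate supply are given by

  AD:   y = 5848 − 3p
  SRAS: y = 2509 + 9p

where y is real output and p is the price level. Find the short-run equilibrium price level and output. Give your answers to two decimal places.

Set AD = SRAS: 5848 − 3p = 2509 + 9p, so 3339 = 12p and p = 278.25.
Substituting into AD, y = 5848 − 3p = 5013.25.

p = 278.25, y = 5013.25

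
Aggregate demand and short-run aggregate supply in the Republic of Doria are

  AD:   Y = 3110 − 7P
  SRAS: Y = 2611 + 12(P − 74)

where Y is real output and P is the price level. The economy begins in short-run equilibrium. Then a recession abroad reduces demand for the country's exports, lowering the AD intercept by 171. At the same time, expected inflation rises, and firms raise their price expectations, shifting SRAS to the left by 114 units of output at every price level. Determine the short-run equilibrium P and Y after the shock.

After both shocks: AD is Y = 2939 − 7P and SRAS is Y = 1609 + 12P.
Setting them equal: 1330 = 19P, so P = 70.
Y = 2939 − 7·70 = 2449.

P = 70, Y = 2449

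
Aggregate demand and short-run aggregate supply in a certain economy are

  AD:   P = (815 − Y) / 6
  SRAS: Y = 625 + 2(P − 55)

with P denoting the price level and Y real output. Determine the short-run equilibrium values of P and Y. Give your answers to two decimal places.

Write SRAS as Y = 625 + 2P − 110 = 515 + 2P.
Rearrange AD to Y = 815 − 6P.
Set AD = SRAS: 815 − 6P = 515 + 2P, so 300 = 8P and P = 37.50.
Substituting into AD, Y = 815 − 6P = 590.00.

P = 37.50, Y = 590.00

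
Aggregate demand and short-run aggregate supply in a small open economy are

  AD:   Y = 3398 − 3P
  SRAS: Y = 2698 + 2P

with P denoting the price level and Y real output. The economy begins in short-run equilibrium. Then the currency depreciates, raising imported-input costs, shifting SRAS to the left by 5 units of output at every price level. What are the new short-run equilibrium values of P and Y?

This is a negative supply shock: SRAS shifts left.
New SRAS: Y = 2693 + 2P.
Set AD = SRAS: 3398 − 3P = 2693 + 2P, so 705 = 5P and P = 141.
Y = 3398 − 3·141 = 2975.

P = 141, Y = 2975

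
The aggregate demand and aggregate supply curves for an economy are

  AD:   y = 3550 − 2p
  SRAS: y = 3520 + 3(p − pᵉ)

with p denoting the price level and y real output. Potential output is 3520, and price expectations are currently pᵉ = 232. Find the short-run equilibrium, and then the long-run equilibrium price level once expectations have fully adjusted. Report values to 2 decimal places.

Short run: p = 145.20, y = 3259.60. Long run: p = 15.00.

Short run: with pᵉ = 232, SRAS is y = 2824 + 3p. Setting AD = SRAS gives 726 = 5p, so p = 145.20 and y = 3550 − 2p = 3259.60.
Output 3259.60 is below potential 3520, so over time expected prices fall and SRAS shifts right until y returns to 3520.
Long run: y = 3520 on the AD curve gives 3520 = 3550 − 2p, so p = 15.00.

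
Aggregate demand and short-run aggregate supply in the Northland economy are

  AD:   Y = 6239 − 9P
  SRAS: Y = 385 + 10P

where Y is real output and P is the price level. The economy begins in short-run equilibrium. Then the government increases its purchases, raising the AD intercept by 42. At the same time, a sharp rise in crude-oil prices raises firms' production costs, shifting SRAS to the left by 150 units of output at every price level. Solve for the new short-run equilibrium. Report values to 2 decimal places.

P = 318.21, Y = 3417.11

After both shocks: AD is Y = 6281 − 9P and SRAS is Y = 235 + 10P.
Setting them equal: 6046 = 19P, so P = 318.21.
Substituting into AD, Y = 3417.11.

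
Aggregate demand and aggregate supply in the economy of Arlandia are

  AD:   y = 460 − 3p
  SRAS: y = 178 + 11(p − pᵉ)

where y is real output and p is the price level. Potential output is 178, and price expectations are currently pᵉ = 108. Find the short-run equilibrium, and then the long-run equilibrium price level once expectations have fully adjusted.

Short run: with pᵉ = 108, SRAS is y = 11p − 1010. Setting AD = SRAS gives 1470 = 14p, so p = 105 and y = 460 − 3·105 = 145.
Output 145 is below potential 178, so over time expected prices fall and SRAS shifts right until y returns to 178.
Long run: y = 178 on the AD curve gives 178 = 460 − 3p, so p = 94.

Short run: p = 105, y = 145. Long run: p = 94.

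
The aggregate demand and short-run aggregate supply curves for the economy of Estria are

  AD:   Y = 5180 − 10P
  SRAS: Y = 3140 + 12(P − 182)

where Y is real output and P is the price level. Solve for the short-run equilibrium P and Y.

P = 192, Y = 3260

Write SRAS as Y = 3140 + 12P − 2184 = 956 + 12P.
Set AD = SRAS: 5180 − 10P = 956 + 12P, so 4224 = 22P and P = 192.
Then Y = 5180 − 10·192 = 3260.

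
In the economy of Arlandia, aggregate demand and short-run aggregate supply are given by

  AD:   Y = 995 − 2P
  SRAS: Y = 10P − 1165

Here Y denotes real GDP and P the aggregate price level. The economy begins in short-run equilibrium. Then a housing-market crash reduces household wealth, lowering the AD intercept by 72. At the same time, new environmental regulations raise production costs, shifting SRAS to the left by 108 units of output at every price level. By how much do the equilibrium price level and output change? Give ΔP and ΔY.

ΔP = +3, ΔY = -78

After both shocks: AD is Y = 923 − 2P and SRAS is Y = 10P − 1273.
Setting them equal: 2196 = 12P, so P = 183.
Y = 923 − 2·183 = 557.
Initially P = 180, Y = 635, so ΔP = +3 and ΔY = -78.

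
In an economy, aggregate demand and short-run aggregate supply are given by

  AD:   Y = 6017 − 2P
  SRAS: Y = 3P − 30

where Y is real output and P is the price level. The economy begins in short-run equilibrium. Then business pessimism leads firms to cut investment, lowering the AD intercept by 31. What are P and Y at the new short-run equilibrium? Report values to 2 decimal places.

This is a negative demand shock: AD shifts left.
New AD: Y = 5986 − 2P.
Set AD = SRAS: 5986 − 2P = 3P − 30, so 6016 = 5P and P = 1203.20.
Substituting into AD, Y = 3579.60.

P = 1203.20, Y = 3579.60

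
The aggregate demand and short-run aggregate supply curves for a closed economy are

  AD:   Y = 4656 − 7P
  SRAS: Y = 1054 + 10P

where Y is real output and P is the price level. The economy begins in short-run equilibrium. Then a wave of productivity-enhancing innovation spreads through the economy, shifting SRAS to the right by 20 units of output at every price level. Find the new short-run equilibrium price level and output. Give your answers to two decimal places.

This is a positive supply shock: SRAS shifts right.
New SRAS: Y = 1074 + 10P.
Set AD = SRAS: 4656 − 7P = 1074 + 10P, so 3582 = 17P and P = 210.71.
Substituting into AD, Y = 3181.06.

P = 210.71, Y = 3181.06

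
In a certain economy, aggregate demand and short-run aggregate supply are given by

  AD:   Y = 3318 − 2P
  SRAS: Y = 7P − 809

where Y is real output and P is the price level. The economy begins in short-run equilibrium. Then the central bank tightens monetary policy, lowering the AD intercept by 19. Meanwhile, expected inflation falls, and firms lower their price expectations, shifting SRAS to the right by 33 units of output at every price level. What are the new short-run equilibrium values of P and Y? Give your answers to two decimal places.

After both shocks: AD is Y = 3299 − 2P and SRAS is Y = 7P − 776.
Setting them equal: 4075 = 9P, so P = 452.78.
Substituting into AD, Y = 2393.44.

P = 452.78, Y = 2393.44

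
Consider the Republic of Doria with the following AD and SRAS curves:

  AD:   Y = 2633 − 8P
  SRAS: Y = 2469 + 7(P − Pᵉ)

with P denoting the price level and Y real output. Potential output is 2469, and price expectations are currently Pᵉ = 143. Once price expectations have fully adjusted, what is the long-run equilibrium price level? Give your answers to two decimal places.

Short run: with Pᵉ = 143, SRAS is Y = 1468 + 7P. Setting AD = SRAS gives 1165 = 15P, so P = 77.67 and Y = 2633 − 8P = 2011.67.
Output 2011.67 is below potential 2469, so over time expected prices fall and SRAS shifts right until Y returns to 2469.
Long run: Y = 2469 on the AD curve gives 2469 = 2633 − 8P, so P = 20.50.

Long-run P = 20.50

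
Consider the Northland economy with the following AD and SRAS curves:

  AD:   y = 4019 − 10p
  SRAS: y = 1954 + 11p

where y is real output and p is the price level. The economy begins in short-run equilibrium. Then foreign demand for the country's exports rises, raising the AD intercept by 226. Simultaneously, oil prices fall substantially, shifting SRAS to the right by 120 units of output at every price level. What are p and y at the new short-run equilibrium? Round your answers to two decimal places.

After both shocks: AD is y = 4245 − 10p and SRAS is y = 2074 + 11p.
Setting them equal: 2171 = 21p, so p = 103.38.
Substituting into AD, y = 3211.19.

p = 103.38, y = 3211.19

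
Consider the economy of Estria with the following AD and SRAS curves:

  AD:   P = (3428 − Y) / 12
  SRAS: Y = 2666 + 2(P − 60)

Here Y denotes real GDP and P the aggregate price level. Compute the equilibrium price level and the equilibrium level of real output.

P = 63, Y = 2672

Write SRAS as Y = 2666 + 2P − 120 = 2546 + 2P.
Rearrange AD to Y = 3428 − 12P.
Set AD = SRAS: 3428 − 12P = 2546 + 2P, so 882 = 14P and P = 63.
Then Y = 3428 − 12·63 = 2672.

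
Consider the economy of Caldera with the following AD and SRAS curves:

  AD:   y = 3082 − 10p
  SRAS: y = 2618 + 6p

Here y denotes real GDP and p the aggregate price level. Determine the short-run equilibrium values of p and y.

p = 29, y = 2792

Set AD = SRAS: 3082 − 10p = 2618 + 6p, so 464 = 16p and p = 29.
Then y = 3082 − 10·29 = 2792.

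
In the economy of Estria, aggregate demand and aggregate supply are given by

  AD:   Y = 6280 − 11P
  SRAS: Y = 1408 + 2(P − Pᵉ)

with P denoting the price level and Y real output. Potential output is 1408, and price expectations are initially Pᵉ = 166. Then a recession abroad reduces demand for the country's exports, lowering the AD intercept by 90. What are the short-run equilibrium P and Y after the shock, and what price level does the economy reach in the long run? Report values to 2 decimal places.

AD shifts left: new AD is Y = 6190 − 11P. With Pᵉ = 166, SRAS is Y = 1076 + 2P.
Short run: 6190 − 11P = 1076 + 2P gives 5114 = 13P, so P = 393.38 and Y = 6190 − 11P = 1862.77.
Y = 1862.77 is above potential 1408; expectations adjust and SRAS shifts left until Y = 1408.
Long run: on the new AD curve, 1408 = 6190 − 11P gives P = 434.73.

Short run: P = 393.38, Y = 1862.77. Long run: P = 434.73.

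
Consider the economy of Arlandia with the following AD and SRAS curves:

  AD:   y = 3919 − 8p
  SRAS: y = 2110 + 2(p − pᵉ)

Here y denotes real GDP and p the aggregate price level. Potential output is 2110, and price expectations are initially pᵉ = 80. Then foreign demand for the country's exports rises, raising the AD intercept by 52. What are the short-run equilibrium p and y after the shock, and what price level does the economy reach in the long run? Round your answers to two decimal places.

Short run: p = 202.10, y = 2354.20. Long run: p = 232.63.

AD shifts right: new AD is y = 3971 − 8p. With pᵉ = 80, SRAS is y = 1950 + 2p.
Short run: 3971 − 8p = 1950 + 2p gives 2021 = 10p, so p = 202.10 and y = 3971 − 8p = 2354.20.
y = 2354.20 is above potential 2110; expectations adjust and SRAS shifts left until y = 2110.
Long run: on the new AD curve, 2110 = 3971 − 8p gives p = 232.63.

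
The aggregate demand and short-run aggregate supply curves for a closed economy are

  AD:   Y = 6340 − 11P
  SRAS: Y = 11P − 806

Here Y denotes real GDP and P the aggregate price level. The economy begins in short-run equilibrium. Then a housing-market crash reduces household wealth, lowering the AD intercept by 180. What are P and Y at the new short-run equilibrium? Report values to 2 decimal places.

This is a negative demand shock: AD shifts left.
New AD: Y = 6160 − 11P.
Set AD = SRAS: 6160 − 11P = 11P − 806, so 6966 = 22P and P = 316.64.
Substituting into AD, Y = 2677.00.

P = 316.64, Y = 2677.00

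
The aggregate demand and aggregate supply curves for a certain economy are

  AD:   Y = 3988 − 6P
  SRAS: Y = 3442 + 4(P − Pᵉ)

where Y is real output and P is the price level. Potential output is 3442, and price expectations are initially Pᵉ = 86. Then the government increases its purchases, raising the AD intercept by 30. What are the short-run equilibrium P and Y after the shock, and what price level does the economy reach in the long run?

AD shifts right: new AD is Y = 4018 − 6P. With Pᵉ = 86, SRAS is Y = 3098 + 4P.
Short run: 4018 − 6P = 3098 + 4P gives 920 = 10P, so P = 92 and Y = 4018 − 6·92 = 3466.
Y = 3466 is above potential 3442; expectations adjust and SRAS shifts left until Y = 3442.
Long run: on the new AD curve, 3442 = 4018 − 6P gives P = 96.

Short run: P = 92, Y = 3466. Long run: P = 96.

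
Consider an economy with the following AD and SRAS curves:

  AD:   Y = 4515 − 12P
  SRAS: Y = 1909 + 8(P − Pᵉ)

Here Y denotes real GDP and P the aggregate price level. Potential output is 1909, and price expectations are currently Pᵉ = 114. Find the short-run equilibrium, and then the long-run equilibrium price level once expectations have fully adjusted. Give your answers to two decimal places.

Short run: P = 175.90, Y = 2404.20. Long run: P = 217.17.

Short run: with Pᵉ = 114, SRAS is Y = 997 + 8P. Setting AD = SRAS gives 3518 = 20P, so P = 175.90 and Y = 4515 − 12P = 2404.20.
Output 2404.20 is above potential 1909, so over time expected prices rise and SRAS shifts left until Y returns to 1909.
Long run: Y = 1909 on the AD curve gives 1909 = 4515 − 12P, so P = 217.17.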